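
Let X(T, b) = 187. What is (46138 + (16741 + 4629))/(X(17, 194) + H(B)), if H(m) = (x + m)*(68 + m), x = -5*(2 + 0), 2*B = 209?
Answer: 270032/65953 ≈ 4.0943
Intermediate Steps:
B = 209/2 (B = (½)*209 = 209/2 ≈ 104.50)
x = -10 (x = -5*2 = -10)
H(m) = (-10 + m)*(68 + m)
(46138 + (16741 + 4629))/(X(17, 194) + H(B)) = (46138 + (16741 + 4629))/(187 + (-680 + (209/2)² + 58*(209/2))) = (46138 + 21370)/(187 + (-680 + 43681/4 + 6061)) = 67508/(187 + 65205/4) = 67508/(65953/4) = 67508*(4/65953) = 270032/65953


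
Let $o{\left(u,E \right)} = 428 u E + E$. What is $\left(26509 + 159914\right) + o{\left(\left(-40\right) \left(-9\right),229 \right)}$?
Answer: $35470972$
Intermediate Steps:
$o{\left(u,E \right)} = E + 428 E u$ ($o{\left(u,E \right)} = 428 E u + E = E + 428 E u$)
$\left(26509 + 159914\right) + o{\left(\left(-40\right) \left(-9\right),229 \right)} = \left(26509 + 159914\right) + 229 \left(1 + 428 \left(\left(-40\right) \left(-9\right)\right)\right) = 186423 + 229 \left(1 + 428 \cdot 360\right) = 186423 + 229 \left(1 + 154080\right) = 186423 + 229 \cdot 154081 = 186423 + 35284549 = 35470972$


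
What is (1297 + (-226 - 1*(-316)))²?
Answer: 1923769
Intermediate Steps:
(1297 + (-226 - 1*(-316)))² = (1297 + (-226 + 316))² = (1297 + 90)² = 1387² = 1923769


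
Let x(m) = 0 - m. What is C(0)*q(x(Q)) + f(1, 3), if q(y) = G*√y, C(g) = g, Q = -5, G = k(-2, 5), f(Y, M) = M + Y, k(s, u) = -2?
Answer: 4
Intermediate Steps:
G = -2
x(m) = -m
q(y) = -2*√y
C(0)*q(x(Q)) + f(1, 3) = 0*(-2*√5) + (3 + 1) = 0*(-2*√5) + 4 = 0 + 4 = 4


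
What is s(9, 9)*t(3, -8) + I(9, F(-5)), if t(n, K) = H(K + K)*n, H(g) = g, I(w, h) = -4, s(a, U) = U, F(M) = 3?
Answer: -436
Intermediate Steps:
t(n, K) = 2*K*n (t(n, K) = (K + K)*n = (2*K)*n = 2*K*n)
s(9, 9)*t(3, -8) + I(9, F(-5)) = 9*(2*(-8)*3) - 4 = 9*(-48) - 4 = -432 - 4 = -436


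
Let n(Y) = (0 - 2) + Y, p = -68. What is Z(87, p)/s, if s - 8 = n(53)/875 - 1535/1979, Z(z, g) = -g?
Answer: 1731625/185453 ≈ 9.3373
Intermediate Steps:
n(Y) = -2 + Y
s = 12610804/1731625 (s = 8 + ((-2 + 53)/875 - 1535/1979) = 8 + (51*(1/875) - 1535*1/1979) = 8 + (51/875 - 1535/1979) = 8 - 1242196/1731625 = 12610804/1731625 ≈ 7.2826)
Z(87, p)/s = (-1*(-68))/(12610804/1731625) = 68*(1731625/12610804) = 1731625/185453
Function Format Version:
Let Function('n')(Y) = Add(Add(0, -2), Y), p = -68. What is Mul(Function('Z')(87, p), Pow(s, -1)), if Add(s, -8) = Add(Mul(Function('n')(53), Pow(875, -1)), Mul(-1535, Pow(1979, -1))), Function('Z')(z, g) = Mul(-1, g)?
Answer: Rational(1731625, 185453) ≈ 9.3373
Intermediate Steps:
Function('n')(Y) = Add(-2, Y)
s = Rational(12610804, 1731625) (s = Add(8, Add(Mul(Add(-2, 53), Pow(875, -1)), Mul(-1535, Pow(1979, -1)))) = Add(8, Add(Mul(51, Rational(1, 875)), Mul(-1535, Rational(1, 1979)))) = Add(8, Add(Rational(51, 875), Rational(-1535, 1979))) = Add(8, Rational(-1242196, 1731625)) = Rational(12610804, 1731625) ≈ 7.2826)
Mul(Function('Z')(87, p), Pow(s, -1)) = Mul(Mul(-1, -68), Pow(Rational(12610804, 1731625), -1)) = Mul(68, Rational(1731625, 12610804)) = Rational(1731625, 185453)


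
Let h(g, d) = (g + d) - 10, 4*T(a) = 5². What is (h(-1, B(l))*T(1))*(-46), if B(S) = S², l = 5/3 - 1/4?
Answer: 744625/288 ≈ 2585.5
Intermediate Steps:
l = 17/12 (l = 5*(⅓) - 1*¼ = 5/3 - ¼ = 17/12 ≈ 1.4167)
T(a) = 25/4 (T(a) = (¼)*5² = (¼)*25 = 25/4)
h(g, d) = -10 + d + g (h(g, d) = (d + g) - 10 = -10 + d + g)
(h(-1, B(l))*T(1))*(-46) = ((-10 + (17/12)² - 1)*(25/4))*(-46) = ((-10 + 289/144 - 1)*(25/4))*(-46) = -1295/144*25/4*(-46) = -32375/576*(-46) = 744625/288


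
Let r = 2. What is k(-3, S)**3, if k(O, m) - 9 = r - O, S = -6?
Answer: 2744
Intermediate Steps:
k(O, m) = 11 - O (k(O, m) = 9 + (2 - O) = 11 - O)
k(-3, S)**3 = (11 - 1*(-3))**3 = (11 + 3)**3 = 14**3 = 2744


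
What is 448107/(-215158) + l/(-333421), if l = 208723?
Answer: -194316707281/71738195518 ≈ -2.7087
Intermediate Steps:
448107/(-215158) + l/(-333421) = 448107/(-215158) + 208723/(-333421) = 448107*(-1/215158) + 208723*(-1/333421) = -448107/215158 - 208723/333421 = -194316707281/71738195518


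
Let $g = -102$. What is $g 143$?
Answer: $-14586$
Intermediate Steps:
$g 143 = \left(-102\right) 143 = -14586$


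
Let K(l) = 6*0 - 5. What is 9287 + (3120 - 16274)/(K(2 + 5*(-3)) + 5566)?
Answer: 51631853/5561 ≈ 9284.6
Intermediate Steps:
K(l) = -5 (K(l) = 0 - 5 = -5)
9287 + (3120 - 16274)/(K(2 + 5*(-3)) + 5566) = 9287 + (3120 - 16274)/(-5 + 5566) = 9287 - 13154/5561 = 51631853/5561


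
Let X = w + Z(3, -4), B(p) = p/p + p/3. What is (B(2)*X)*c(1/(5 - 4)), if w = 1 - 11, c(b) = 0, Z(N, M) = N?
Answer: 0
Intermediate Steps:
w = -10
B(p) = 1 + p/3 (B(p) = 1 + p*(⅓) = 1 + p/3)
X = -7 (X = -10 + 3 = -7)
(B(2)*X)*c(1/(5 - 4)) = ((1 + (⅓)*2)*(-7))*0 = ((1 + ⅔)*(-7))*0 = ((5/3)*(-7))*0 = -35/3*0 = 0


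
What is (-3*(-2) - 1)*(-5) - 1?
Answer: -26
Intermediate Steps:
(-3*(-2) - 1)*(-5) - 1 = (6 - 1)*(-5) - 1 = 5*(-5) - 1 = -25 - 1 = -26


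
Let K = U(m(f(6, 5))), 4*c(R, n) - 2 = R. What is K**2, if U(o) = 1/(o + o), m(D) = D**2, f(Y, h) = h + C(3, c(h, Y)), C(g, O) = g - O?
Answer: 64/390625 ≈ 0.00016384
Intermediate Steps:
c(R, n) = 1/2 + R/4
f(Y, h) = 5/2 + 3*h/4 (f(Y, h) = h + (3 - (1/2 + h/4)) = h + (3 + (-1/2 - h/4)) = h + (5/2 - h/4) = 5/2 + 3*h/4)
U(o) = 1/(2*o)
K = 8/625 (K = 1/(2*((5/2 + (3/4)*5)**2)) = 1/(2*((5/2 + 15/4)**2)) = 1/(2*((25/4)**2)) = 1/(2*(625/16)) = (1/2)*(16/625) = 8/625 ≈ 0.012800)
K**2 = (8/625)**2 = 64/390625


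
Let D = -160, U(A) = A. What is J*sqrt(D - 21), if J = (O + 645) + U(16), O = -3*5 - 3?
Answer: 643*I*sqrt(181) ≈ 8650.7*I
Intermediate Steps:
O = -18 (O = -15 - 3 = -18)
J = 643 (J = (-18 + 645) + 16 = 627 + 16 = 643)
J*sqrt(D - 21) = 643*sqrt(-160 - 21) = 643*sqrt(-181) = 643*(I*sqrt(181)) = 643*I*sqrt(181)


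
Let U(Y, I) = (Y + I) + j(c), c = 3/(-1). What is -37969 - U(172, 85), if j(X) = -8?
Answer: -38218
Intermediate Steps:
c = -3 (c = 3*(-1) = -3)
U(Y, I) = -8 + I + Y (U(Y, I) = (Y + I) - 8 = (I + Y) - 8 = -8 + I + Y)
-37969 - U(172, 85) = -37969 - (-8 + 85 + 172) = -37969 - 1*249 = -37969 - 249 = -38218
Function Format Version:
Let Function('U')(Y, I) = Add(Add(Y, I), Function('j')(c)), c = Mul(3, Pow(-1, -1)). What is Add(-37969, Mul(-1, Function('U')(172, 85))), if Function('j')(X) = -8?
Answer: -38218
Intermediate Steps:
c = -3 (c = Mul(3, -1) = -3)
Function('U')(Y, I) = Add(-8, I, Y) (Function('U')(Y, I) = Add(Add(Y, I), -8) = Add(Add(I, Y), -8) = Add(-8, I, Y))
Add(-37969, Mul(-1, Function('U')(172, 85))) = Add(-37969, Mul(-1, Add(-8, 85, 172))) = Add(-37969, Mul(-1, 249)) = Add(-37969, -249) = -38218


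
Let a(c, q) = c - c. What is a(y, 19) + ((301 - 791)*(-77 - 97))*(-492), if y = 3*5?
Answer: -41947920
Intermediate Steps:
y = 15
a(c, q) = 0
a(y, 19) + ((301 - 791)*(-77 - 97))*(-492) = 0 + ((301 - 791)*(-77 - 97))*(-492) = 0 - 490*(-174)*(-492) = 0 + 85260*(-492) = 0 - 41947920 = -41947920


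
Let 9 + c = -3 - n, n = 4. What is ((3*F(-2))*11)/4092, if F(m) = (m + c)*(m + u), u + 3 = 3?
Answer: 9/31 ≈ 0.29032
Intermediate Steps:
u = 0 (u = -3 + 3 = 0)
c = -16 (c = -9 + (-3 - 1*4) = -9 + (-3 - 4) = -9 - 7 = -16)
F(m) = m*(-16 + m) (F(m) = (m - 16)*(m + 0) = (-16 + m)*m = m*(-16 + m))
((3*F(-2))*11)/4092 = ((3*(-2*(-16 - 2)))*11)/4092 = ((3*(-2*(-18)))*11)*(1/4092) = ((3*36)*11)*(1/4092) = (108*11)*(1/4092) = 1188*(1/4092) = 9/31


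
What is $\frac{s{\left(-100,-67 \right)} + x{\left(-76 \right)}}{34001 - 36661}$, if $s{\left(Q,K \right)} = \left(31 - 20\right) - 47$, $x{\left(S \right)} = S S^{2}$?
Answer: $\frac{15679}{95} \approx 165.04$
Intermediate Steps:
$x{\left(S \right)} = S^{3}$
$s{\left(Q,K \right)} = -36$ ($s{\left(Q,K \right)} = 11 - 47 = -36$)
$\frac{s{\left(-100,-67 \right)} + x{\left(-76 \right)}}{34001 - 36661} = \frac{-36 + \left(-76\right)^{3}}{34001 - 36661} = \frac{-36 - 438976}{-2660} = \left(-439012\right) \left(- \frac{1}{2660}\right) = \frac{15679}{95}$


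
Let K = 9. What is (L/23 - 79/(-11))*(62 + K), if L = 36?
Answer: 157123/253 ≈ 621.04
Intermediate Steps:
(L/23 - 79/(-11))*(62 + K) = (36/23 - 79/(-11))*(62 + 9) = (36*(1/23) - 79*(-1/11))*71 = (36/23 + 79/11)*71 = (2213/253)*71 = 157123/253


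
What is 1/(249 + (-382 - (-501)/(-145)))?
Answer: -145/19786 ≈ -0.0073284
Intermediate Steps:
1/(249 + (-382 - (-501)/(-145))) = 1/(249 + (-382 - (-501)*(-1)/145)) = 1/(249 + (-382 - 1*501/145)) = 1/(249 + (-382 - 501/145)) = 1/(249 - 55891/145) = 1/(-19786/145) = -145/19786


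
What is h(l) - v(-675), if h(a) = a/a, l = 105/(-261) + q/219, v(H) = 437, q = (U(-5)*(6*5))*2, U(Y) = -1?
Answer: -436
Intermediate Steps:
q = -60 (q = -6*5*2 = -1*30*2 = -30*2 = -60)
l = -4295/6351 (l = 105/(-261) - 60/219 = 105*(-1/261) - 60*1/219 = -35/87 - 20/73 = -4295/6351 ≈ -0.67627)
h(a) = 1
h(l) - v(-675) = 1 - 1*437 = 1 - 437 = -436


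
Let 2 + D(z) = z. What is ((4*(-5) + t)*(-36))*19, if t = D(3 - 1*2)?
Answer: 14364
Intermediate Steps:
D(z) = -2 + z
t = -1 (t = -2 + (3 - 1*2) = -2 + (3 - 2) = -2 + 1 = -1)
((4*(-5) + t)*(-36))*19 = ((4*(-5) - 1)*(-36))*19 = ((-20 - 1)*(-36))*19 = -21*(-36)*19 = 756*19 = 14364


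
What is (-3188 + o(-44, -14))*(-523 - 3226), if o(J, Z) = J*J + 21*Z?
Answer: 5795954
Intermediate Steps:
o(J, Z) = J² + 21*Z
(-3188 + o(-44, -14))*(-523 - 3226) = (-3188 + ((-44)² + 21*(-14)))*(-523 - 3226) = (-3188 + (1936 - 294))*(-3749) = (-3188 + 1642)*(-3749) = -1546*(-3749) = 5795954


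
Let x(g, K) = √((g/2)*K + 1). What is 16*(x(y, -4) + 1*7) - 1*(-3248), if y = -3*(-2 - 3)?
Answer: 3360 + 16*I*√29 ≈ 3360.0 + 86.163*I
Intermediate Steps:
y = 15 (y = -3*(-5) = 15)
x(g, K) = √(1 + K*g/2) (x(g, K) = √((g*(½))*K + 1) = √((g/2)*K + 1) = √(K*g/2 + 1) = √(1 + K*g/2))
16*(x(y, -4) + 1*7) - 1*(-3248) = 16*(√(4 + 2*(-4)*15)/2 + 1*7) - 1*(-3248) = 16*(√(4 - 120)/2 + 7) + 3248 = 16*(√(-116)/2 + 7) + 3248 = 16*((2*I*√29)/2 + 7) + 3248 = 16*(I*√29 + 7) + 3248 = 16*(7 + I*√29) + 3248 = (112 + 16*I*√29) + 3248 = 3360 + 16*I*√29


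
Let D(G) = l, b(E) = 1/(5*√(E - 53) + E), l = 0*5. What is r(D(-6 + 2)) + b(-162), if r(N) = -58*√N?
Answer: -162/31619 - 5*I*√215/31619 ≈ -0.0051235 - 0.0023187*I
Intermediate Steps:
l = 0
b(E) = 1/(E + 5*√(-53 + E)) (b(E) = 1/(5*√(-53 + E) + E) = 1/(E + 5*√(-53 + E)))
D(G) = 0
r(D(-6 + 2)) + b(-162) = -58*√0 + 1/(-162 + 5*√(-53 - 162)) = -58*0 + 1/(-162 + 5*√(-215)) = 0 + 1/(-162 + 5*(I*√215)) = 0 + 1/(-162 + 5*I*√215) = 1/(-162 + 5*I*√215)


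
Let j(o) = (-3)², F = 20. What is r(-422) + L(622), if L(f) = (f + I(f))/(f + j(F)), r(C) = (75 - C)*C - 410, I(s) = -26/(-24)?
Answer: -1591202891/7572 ≈ -2.1014e+5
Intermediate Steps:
I(s) = 13/12 (I(s) = -26*(-1/24) = 13/12)
r(C) = -410 + C*(75 - C) (r(C) = C*(75 - C) - 410 = -410 + C*(75 - C))
j(o) = 9
L(f) = (13/12 + f)/(9 + f) (L(f) = (f + 13/12)/(f + 9) = (13/12 + f)/(9 + f))
r(-422) + L(622) = (-410 - 1*(-422)² + 75*(-422)) + (13/12 + 622)/(9 + 622) = (-410 - 1*178084 - 31650) + (7477/12)/631 = (-410 - 178084 - 31650) + (1/631)*(7477/12) = -210144 + 7477/7572 = -1591202891/7572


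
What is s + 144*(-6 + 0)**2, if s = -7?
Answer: 5177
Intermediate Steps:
s + 144*(-6 + 0)**2 = -7 + 144*(-6 + 0)**2 = -7 + 144*(-6)**2 = -7 + 144*36 = -7 + 5184 = 5177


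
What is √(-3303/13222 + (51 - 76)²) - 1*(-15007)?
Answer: 15007 + √109219630234/13222 ≈ 15032.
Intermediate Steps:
√(-3303/13222 + (51 - 76)²) - 1*(-15007) = √(-3303*1/13222 + (-25)²) + 15007 = √(-3303/13222 + 625) + 15007 = √(8260447/13222) + 15007 = √109219630234/13222 + 15007 = 15007 + √109219630234/13222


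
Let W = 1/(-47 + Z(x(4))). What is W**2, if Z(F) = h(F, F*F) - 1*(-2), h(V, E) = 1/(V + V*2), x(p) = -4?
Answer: 144/292681 ≈ 0.00049200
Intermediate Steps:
h(V, E) = 1/(3*V) (h(V, E) = 1/(V + 2*V) = 1/(3*V))
Z(F) = 2 + 1/(3*F) (Z(F) = 1/(3*F) - 1*(-2) = 1/(3*F) + 2 = 2 + 1/(3*F))
W = -12/541 (W = 1/(-47 + (2 + (1/3)/(-4))) = 1/(-47 + (2 + (1/3)*(-1/4))) = 1/(-47 + (2 - 1/12)) = 1/(-47 + 23/12) = 1/(-541/12) = -12/541 ≈ -0.022181)
W**2 = (-12/541)**2 = 144/292681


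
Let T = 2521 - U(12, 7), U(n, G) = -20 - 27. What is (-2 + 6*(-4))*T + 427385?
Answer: 360617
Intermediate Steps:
U(n, G) = -47
T = 2568 (T = 2521 - 1*(-47) = 2521 + 47 = 2568)
(-2 + 6*(-4))*T + 427385 = (-2 + 6*(-4))*2568 + 427385 = (-2 - 24)*2568 + 427385 = -26*2568 + 427385 = -66768 + 427385 = 360617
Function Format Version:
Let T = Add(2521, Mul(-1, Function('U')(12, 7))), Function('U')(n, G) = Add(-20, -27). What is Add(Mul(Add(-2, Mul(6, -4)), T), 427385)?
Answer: 360617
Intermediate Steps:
Function('U')(n, G) = -47
T = 2568 (T = Add(2521, Mul(-1, -47)) = Add(2521, 47) = 2568)
Add(Mul(Add(-2, Mul(6, -4)), T), 427385) = Add(Mul(Add(-2, Mul(6, -4)), 2568), 427385) = Add(Mul(Add(-2, -24), 2568), 427385) = Add(Mul(-26, 2568), 427385) = Add(-66768, 427385) = 360617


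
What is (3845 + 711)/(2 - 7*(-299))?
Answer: 4556/2095 ≈ 2.1747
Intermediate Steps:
(3845 + 711)/(2 - 7*(-299)) = 4556/(2 + 2093) = 4556/2095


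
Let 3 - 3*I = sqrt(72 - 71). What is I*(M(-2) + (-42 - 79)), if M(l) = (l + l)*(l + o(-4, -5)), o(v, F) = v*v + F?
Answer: -314/3 ≈ -104.67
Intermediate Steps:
o(v, F) = F + v**2 (o(v, F) = v**2 + F = F + v**2)
I = 2/3 (I = 1 - sqrt(72 - 71)/3 = 1 - sqrt(1)/3 = 1 - 1/3*1 = 1 - 1/3 = 2/3 ≈ 0.66667)
M(l) = 2*l*(11 + l) (M(l) = (l + l)*(l + (-5 + (-4)**2)) = (2*l)*(l + (-5 + 16)) = (2*l)*(l + 11) = (2*l)*(11 + l) = 2*l*(11 + l))
I*(M(-2) + (-42 - 79)) = 2*(2*(-2)*(11 - 2) + (-42 - 79))/3 = 2*(2*(-2)*9 - 121)/3 = 2*(-36 - 121)/3 = (2/3)*(-157) = -314/3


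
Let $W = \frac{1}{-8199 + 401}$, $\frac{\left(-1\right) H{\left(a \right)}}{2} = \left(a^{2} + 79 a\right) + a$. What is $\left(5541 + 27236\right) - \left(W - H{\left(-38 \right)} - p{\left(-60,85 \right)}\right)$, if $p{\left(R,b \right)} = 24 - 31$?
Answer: $\frac{280431677}{7798} \approx 35962.0$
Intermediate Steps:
$p{\left(R,b \right)} = -7$ ($p{\left(R,b \right)} = 24 - 31 = -7$)
$H{\left(a \right)} = - 160 a - 2 a^{2}$ ($H{\left(a \right)} = - 2 \left(\left(a^{2} + 79 a\right) + a\right) = - 2 \left(a^{2} + 80 a\right) = - 160 a - 2 a^{2}$)
$W = - \frac{1}{7798}$ ($W = \frac{1}{-7798} = - \frac{1}{7798} \approx -0.00012824$)
$\left(5541 + 27236\right) - \left(W - H{\left(-38 \right)} - p{\left(-60,85 \right)}\right) = \left(5541 + 27236\right) - \left(\frac{54585}{7798} - 76 \left(80 - 38\right)\right) = 32777 + \left(\left(-7 + \frac{1}{7798}\right) - \left(-76\right) 42\right) = 32777 + \left(- \frac{54585}{7798} + 3192\right) = 32777 + \frac{24836631}{7798} = \frac{280431677}{7798}$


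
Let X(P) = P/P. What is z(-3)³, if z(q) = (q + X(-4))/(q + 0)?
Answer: 8/27 ≈ 0.29630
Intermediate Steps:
X(P) = 1
z(q) = (1 + q)/q (z(q) = (q + 1)/(q + 0) = (1 + q)/q)
z(-3)³ = ((1 - 3)/(-3))³ = (-⅓*(-2))³ = (⅔)³ = 8/27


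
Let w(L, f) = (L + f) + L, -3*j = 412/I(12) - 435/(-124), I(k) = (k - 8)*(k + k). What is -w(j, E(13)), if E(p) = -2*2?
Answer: 10267/1116 ≈ 9.1998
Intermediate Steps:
E(p) = -4
I(k) = 2*k*(-8 + k) (I(k) = (-8 + k)*(2*k) = 2*k*(-8 + k))
j = -5803/2232 (j = -(412/((2*12*(-8 + 12))) - 435/(-124))/3 = -(412/((2*12*4)) - 435*(-1/124))/3 = -(412/96 + 435/124)/3 = -(412*(1/96) + 435/124)/3 = -(103/24 + 435/124)/3 = -⅓*5803/744 = -5803/2232 ≈ -2.5999)
w(L, f) = f + 2*L
-w(j, E(13)) = -(-4 + 2*(-5803/2232)) = -(-4 - 5803/1116) = -1*(-10267/1116) = 10267/1116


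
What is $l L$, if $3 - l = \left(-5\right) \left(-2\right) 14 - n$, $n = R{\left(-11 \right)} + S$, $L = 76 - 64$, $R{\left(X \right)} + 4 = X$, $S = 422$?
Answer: $3240$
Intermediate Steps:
$R{\left(X \right)} = -4 + X$
$L = 12$
$n = 407$ ($n = \left(-4 - 11\right) + 422 = -15 + 422 = 407$)
$l = 270$ ($l = 3 - \left(\left(-5\right) \left(-2\right) 14 - 407\right) = 3 - \left(10 \cdot 14 - 407\right) = 3 - \left(140 - 407\right) = 3 - -267 = 3 + 267 = 270$)
$l L = 270 \cdot 12 = 3240$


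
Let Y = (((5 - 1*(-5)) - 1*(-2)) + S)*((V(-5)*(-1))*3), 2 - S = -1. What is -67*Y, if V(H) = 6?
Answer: 18090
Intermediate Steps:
S = 3 (S = 2 - 1*(-1) = 2 + 1 = 3)
Y = -270 (Y = (((5 - 1*(-5)) - 1*(-2)) + 3)*((6*(-1))*3) = (((5 + 5) + 2) + 3)*(-6*3) = ((10 + 2) + 3)*(-18) = (12 + 3)*(-18) = 15*(-18) = -270)
-67*Y = -67*(-270) = 18090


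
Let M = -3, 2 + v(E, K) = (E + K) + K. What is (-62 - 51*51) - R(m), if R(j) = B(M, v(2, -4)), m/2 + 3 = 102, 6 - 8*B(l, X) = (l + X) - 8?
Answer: -21329/8 ≈ -2666.1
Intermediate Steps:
v(E, K) = -2 + E + 2*K (v(E, K) = -2 + ((E + K) + K) = -2 + (E + 2*K) = -2 + E + 2*K)
B(l, X) = 7/4 - X/8 - l/8 (B(l, X) = ¾ - ((l + X) - 8)/8 = ¾ - ((X + l) - 8)/8 = ¾ - (-8 + X + l)/8 = ¾ + (1 - X/8 - l/8) = 7/4 - X/8 - l/8)
m = 198 (m = -6 + 2*102 = -6 + 204 = 198)
R(j) = 25/8 (R(j) = 7/4 - (-2 + 2 + 2*(-4))/8 - ⅛*(-3) = 7/4 - (-2 + 2 - 8)/8 + 3/8 = 7/4 - ⅛*(-8) + 3/8 = 7/4 + 1 + 3/8 = 25/8)
(-62 - 51*51) - R(m) = (-62 - 51*51) - 1*25/8 = (-62 - 2601) - 25/8 = -2663 - 25/8 = -21329/8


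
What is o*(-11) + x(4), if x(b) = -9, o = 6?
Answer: -75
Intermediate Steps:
o*(-11) + x(4) = 6*(-11) - 9 = -66 - 9 = -75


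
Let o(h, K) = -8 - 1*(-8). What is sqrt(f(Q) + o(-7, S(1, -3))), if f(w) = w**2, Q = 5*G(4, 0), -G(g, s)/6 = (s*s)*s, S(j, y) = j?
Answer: 0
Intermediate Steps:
G(g, s) = -6*s**3 (G(g, s) = -6*s*s*s = -6*s**2*s = -6*s**3)
o(h, K) = 0 (o(h, K) = -8 + 8 = 0)
Q = 0 (Q = 5*(-6*0**3) = 5*(-6*0) = 5*0 = 0)
sqrt(f(Q) + o(-7, S(1, -3))) = sqrt(0**2 + 0) = sqrt(0 + 0) = sqrt(0) = 0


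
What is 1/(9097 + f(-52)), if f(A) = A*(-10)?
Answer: 1/9617 ≈ 0.00010398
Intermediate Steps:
f(A) = -10*A
1/(9097 + f(-52)) = 1/(9097 - 10*(-52)) = 1/(9097 + 520) = 1/9617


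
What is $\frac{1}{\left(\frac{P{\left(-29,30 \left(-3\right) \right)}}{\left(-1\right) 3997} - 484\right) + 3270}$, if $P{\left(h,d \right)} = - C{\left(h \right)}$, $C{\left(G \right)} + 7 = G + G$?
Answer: $\frac{3997}{11135577} \approx 0.00035894$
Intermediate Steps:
$C{\left(G \right)} = -7 + 2 G$ ($C{\left(G \right)} = -7 + \left(G + G\right) = -7 + 2 G$)
$P{\left(h,d \right)} = 7 - 2 h$ ($P{\left(h,d \right)} = - (-7 + 2 h) = 7 - 2 h$)
$\frac{1}{\left(\frac{P{\left(-29,30 \left(-3\right) \right)}}{\left(-1\right) 3997} - 484\right) + 3270} = \frac{1}{\left(\frac{7 - -58}{\left(-1\right) 3997} - 484\right) + 3270} = \frac{1}{\left(\frac{7 + 58}{-3997} - 484\right) + 3270} = \frac{1}{\left(65 \left(- \frac{1}{3997}\right) - 484\right) + 3270} = \frac{1}{\left(- \frac{65}{3997} - 484\right) + 3270} = \frac{1}{- \frac{1934613}{3997} + 3270} = \frac{1}{\frac{11135577}{3997}} = \frac{3997}{11135577}$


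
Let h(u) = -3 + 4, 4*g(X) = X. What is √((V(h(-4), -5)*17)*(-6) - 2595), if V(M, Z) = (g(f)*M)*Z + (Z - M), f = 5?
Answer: 3*I*√598/2 ≈ 36.681*I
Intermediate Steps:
g(X) = X/4
h(u) = 1
V(M, Z) = Z - M + 5*M*Z/4 (V(M, Z) = (((¼)*5)*M)*Z + (Z - M) = (5*M/4)*Z + (Z - M) = 5*M*Z/4 + (Z - M) = Z - M + 5*M*Z/4)
√((V(h(-4), -5)*17)*(-6) - 2595) = √(((-5 - 1*1 + (5/4)*1*(-5))*17)*(-6) - 2595) = √(((-5 - 1 - 25/4)*17)*(-6) - 2595) = √(-49/4*17*(-6) - 2595) = √(-833/4*(-6) - 2595) = √(2499/2 - 2595) = √(-2691/2) = 3*I*√598/2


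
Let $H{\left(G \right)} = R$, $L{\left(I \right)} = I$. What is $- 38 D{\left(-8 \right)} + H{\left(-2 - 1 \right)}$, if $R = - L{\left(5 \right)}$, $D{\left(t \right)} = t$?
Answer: $299$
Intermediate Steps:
$R = -5$ ($R = \left(-1\right) 5 = -5$)
$H{\left(G \right)} = -5$
$- 38 D{\left(-8 \right)} + H{\left(-2 - 1 \right)} = \left(-38\right) \left(-8\right) - 5 = 304 - 5 = 299$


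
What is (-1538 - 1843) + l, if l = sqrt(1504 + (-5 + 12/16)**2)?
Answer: -3381 + 7*sqrt(497)/4 ≈ -3342.0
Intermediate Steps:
l = 7*sqrt(497)/4 (l = sqrt(1504 + (-5 + 12*(1/16))**2) = sqrt(1504 + (-5 + 3/4)**2) = sqrt(1504 + (-17/4)**2) = sqrt(1504 + 289/16) = sqrt(24353/16) = 7*sqrt(497)/4 ≈ 39.014)
(-1538 - 1843) + l = (-1538 - 1843) + 7*sqrt(497)/4 = -3381 + 7*sqrt(497)/4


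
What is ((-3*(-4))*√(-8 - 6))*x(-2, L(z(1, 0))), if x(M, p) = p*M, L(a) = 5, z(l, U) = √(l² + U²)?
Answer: -120*I*√14 ≈ -449.0*I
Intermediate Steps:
z(l, U) = √(U² + l²)
x(M, p) = M*p
((-3*(-4))*√(-8 - 6))*x(-2, L(z(1, 0))) = ((-3*(-4))*√(-8 - 6))*(-2*5) = (12*√(-14))*(-10) = (12*(I*√14))*(-10) = (12*I*√14)*(-10) = -120*I*√14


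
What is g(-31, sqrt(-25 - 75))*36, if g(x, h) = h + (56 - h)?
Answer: 2016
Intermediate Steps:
g(x, h) = 56
g(-31, sqrt(-25 - 75))*36 = 56*36 = 2016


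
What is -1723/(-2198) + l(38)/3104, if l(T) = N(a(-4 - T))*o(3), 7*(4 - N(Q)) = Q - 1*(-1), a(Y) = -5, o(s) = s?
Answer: 168073/213206 ≈ 0.78831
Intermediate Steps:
N(Q) = 27/7 - Q/7 (N(Q) = 4 - (Q - 1*(-1))/7 = 4 - (Q + 1)/7 = 4 - (1 + Q)/7 = 4 + (-⅐ - Q/7) = 27/7 - Q/7)
l(T) = 96/7 (l(T) = (27/7 - ⅐*(-5))*3 = (27/7 + 5/7)*3 = (32/7)*3 = 96/7)
-1723/(-2198) + l(38)/3104 = -1723/(-2198) + (96/7)/3104 = -1723*(-1/2198) + (96/7)*(1/3104) = 1723/2198 + 3/679 = 168073/213206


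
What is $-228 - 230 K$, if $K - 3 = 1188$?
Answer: $-274158$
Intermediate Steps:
$K = 1191$ ($K = 3 + 1188 = 1191$)
$-228 - 230 K = -228 - 273930 = -274158$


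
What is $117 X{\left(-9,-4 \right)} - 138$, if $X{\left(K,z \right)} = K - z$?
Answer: $-723$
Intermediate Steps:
$117 X{\left(-9,-4 \right)} - 138 = 117 \left(-9 - -4\right) - 138 = 117 \left(-9 + 4\right) - 138 = 117 \left(-5\right) - 138 = -585 - 138 = -723$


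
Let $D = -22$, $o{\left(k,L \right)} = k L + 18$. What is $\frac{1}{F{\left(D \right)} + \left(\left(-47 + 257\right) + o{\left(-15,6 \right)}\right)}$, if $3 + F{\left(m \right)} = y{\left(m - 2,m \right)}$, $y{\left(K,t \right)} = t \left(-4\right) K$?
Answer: $- \frac{1}{1977} \approx -0.00050582$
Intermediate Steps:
$o{\left(k,L \right)} = 18 + L k$ ($o{\left(k,L \right)} = L k + 18 = 18 + L k$)
$y{\left(K,t \right)} = - 4 K t$ ($y{\left(K,t \right)} = - 4 t K = - 4 K t$)
$F{\left(m \right)} = -3 - 4 m \left(-2 + m\right)$ ($F{\left(m \right)} = -3 - 4 \left(m - 2\right) m = -3 - 4 \left(-2 + m\right) m = -3 - 4 m \left(-2 + m\right)$)
$\frac{1}{F{\left(D \right)} + \left(\left(-47 + 257\right) + o{\left(-15,6 \right)}\right)} = \frac{1}{\left(-3 - - 88 \left(-2 - 22\right)\right) + \left(\left(-47 + 257\right) + \left(18 + 6 \left(-15\right)\right)\right)} = \frac{1}{\left(-3 - \left(-88\right) \left(-24\right)\right) + \left(210 + \left(18 - 90\right)\right)} = \frac{1}{\left(-3 - 2112\right) + \left(210 - 72\right)} = \frac{1}{-2115 + 138} = \frac{1}{-1977} = - \frac{1}{1977}$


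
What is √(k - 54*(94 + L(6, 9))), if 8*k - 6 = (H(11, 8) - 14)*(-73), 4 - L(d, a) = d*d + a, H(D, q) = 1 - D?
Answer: I*√10569/2 ≈ 51.403*I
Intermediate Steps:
L(d, a) = 4 - a - d² (L(d, a) = 4 - (d*d + a) = 4 - (d² + a) = 4 - (a + d²) = 4 + (-a - d²) = 4 - a - d²)
k = 879/4 (k = ¾ + (((1 - 1*11) - 14)*(-73))/8 = ¾ + (((1 - 11) - 14)*(-73))/8 = ¾ + ((-10 - 14)*(-73))/8 = ¾ + (-24*(-73))/8 = ¾ + (⅛)*1752 = ¾ + 219 = 879/4 ≈ 219.75)
√(k - 54*(94 + L(6, 9))) = √(879/4 - 54*(94 + (4 - 1*9 - 1*6²))) = √(879/4 - 54*(94 + (4 - 9 - 1*36))) = √(879/4 - 54*(94 + (4 - 9 - 36))) = √(879/4 - 54*(94 - 41)) = √(879/4 - 54*53) = √(879/4 - 2862) = √(-10569/4) = I*√10569/2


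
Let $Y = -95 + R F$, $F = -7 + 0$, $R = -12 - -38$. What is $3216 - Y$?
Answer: $3493$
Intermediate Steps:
$R = 26$ ($R = -12 + 38 = 26$)
$F = -7$
$Y = -277$ ($Y = -95 + 26 \left(-7\right) = -95 - 182 = -277$)
$3216 - Y = 3216 - -277 = 3216 + 277 = 3493$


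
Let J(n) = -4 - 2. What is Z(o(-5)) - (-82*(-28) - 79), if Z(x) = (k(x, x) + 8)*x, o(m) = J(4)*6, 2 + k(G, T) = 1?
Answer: -2469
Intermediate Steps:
J(n) = -6
k(G, T) = -1 (k(G, T) = -2 + 1 = -1)
o(m) = -36 (o(m) = -6*6 = -36)
Z(x) = 7*x (Z(x) = (-1 + 8)*x = 7*x)
Z(o(-5)) - (-82*(-28) - 79) = 7*(-36) - (-82*(-28) - 79) = -252 - (2296 - 79) = -252 - 1*2217 = -252 - 2217 = -2469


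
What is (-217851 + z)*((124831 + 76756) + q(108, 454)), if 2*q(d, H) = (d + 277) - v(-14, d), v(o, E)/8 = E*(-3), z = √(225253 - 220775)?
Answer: -88480401501/2 + 406151*√4478/2 ≈ -4.4227e+10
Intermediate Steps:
z = √4478 ≈ 66.918
v(o, E) = -24*E (v(o, E) = 8*(E*(-3)) = 8*(-3*E) = -24*E)
q(d, H) = 277/2 + 25*d/2 (q(d, H) = ((d + 277) - (-24)*d)/2 = ((277 + d) + 24*d)/2 = (277 + 25*d)/2 = 277/2 + 25*d/2)
(-217851 + z)*((124831 + 76756) + q(108, 454)) = (-217851 + √4478)*((124831 + 76756) + (277/2 + (25/2)*108)) = (-217851 + √4478)*(201587 + (277/2 + 1350)) = (-217851 + √4478)*(201587 + 2977/2) = (-217851 + √4478)*(406151/2) = -88480401501/2 + 406151*√4478/2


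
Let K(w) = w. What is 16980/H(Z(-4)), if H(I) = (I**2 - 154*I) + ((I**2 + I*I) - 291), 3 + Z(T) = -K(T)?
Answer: -8490/221 ≈ -38.416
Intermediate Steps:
Z(T) = -3 - T
H(I) = -291 - 154*I + 3*I**2 (H(I) = (I**2 - 154*I) + ((I**2 + I**2) - 291) = (I**2 - 154*I) + (2*I**2 - 291) = (I**2 - 154*I) + (-291 + 2*I**2) = -291 - 154*I + 3*I**2)
16980/H(Z(-4)) = 16980/(-291 - 154*(-3 - 1*(-4)) + 3*(-3 - 1*(-4))**2) = 16980/(-291 - 154*(-3 + 4) + 3*(-3 + 4)**2) = 16980/(-291 - 154*1 + 3*1**2) = 16980/(-291 - 154 + 3*1) = 16980/(-291 - 154 + 3) = 16980/(-442) = 16980*(-1/442) = -8490/221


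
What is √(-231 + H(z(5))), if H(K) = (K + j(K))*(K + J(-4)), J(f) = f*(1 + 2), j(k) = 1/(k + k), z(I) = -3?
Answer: I*√734/2 ≈ 13.546*I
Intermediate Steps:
j(k) = 1/(2*k)
J(f) = 3*f (J(f) = f*3 = 3*f)
H(K) = (-12 + K)*(K + 1/(2*K)) (H(K) = (K + 1/(2*K))*(K + 3*(-4)) = (K + 1/(2*K))*(K - 12) = (K + 1/(2*K))*(-12 + K) = (-12 + K)*(K + 1/(2*K)))
√(-231 + H(z(5))) = √(-231 + (½ + (-3)² - 12*(-3) - 6/(-3))) = √(-231 + (½ + 9 + 36 - 6*(-⅓))) = √(-231 + (½ + 9 + 36 + 2)) = √(-231 + 95/2) = √(-367/2) = I*√734/2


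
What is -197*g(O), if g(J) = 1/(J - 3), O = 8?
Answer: -197/5 ≈ -39.400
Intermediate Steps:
g(J) = 1/(-3 + J)
-197*g(O) = -197/(-3 + 8) = -197/5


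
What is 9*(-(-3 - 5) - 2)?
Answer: 54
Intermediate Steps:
9*(-(-3 - 5) - 2) = 9*(-1*(-8) - 2) = 9*(8 - 2) = 9*6 = 54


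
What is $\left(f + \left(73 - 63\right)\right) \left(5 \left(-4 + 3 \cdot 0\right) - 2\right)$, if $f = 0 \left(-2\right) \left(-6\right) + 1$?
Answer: $-242$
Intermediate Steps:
$f = 1$ ($f = 0 \left(-6\right) + 1 = 0 + 1 = 1$)
$\left(f + \left(73 - 63\right)\right) \left(5 \left(-4 + 3 \cdot 0\right) - 2\right) = \left(1 + \left(73 - 63\right)\right) \left(5 \left(-4 + 3 \cdot 0\right) - 2\right) = \left(1 + \left(73 - 63\right)\right) \left(5 \left(-4 + 0\right) - 2\right) = \left(1 + 10\right) \left(5 \left(-4\right) - 2\right) = 11 \left(-20 - 2\right) = 11 \left(-22\right) = -242$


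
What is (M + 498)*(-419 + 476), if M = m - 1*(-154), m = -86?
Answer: 32262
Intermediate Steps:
M = 68 (M = -86 - 1*(-154) = -86 + 154 = 68)
(M + 498)*(-419 + 476) = (68 + 498)*(-419 + 476) = 566*57 = 32262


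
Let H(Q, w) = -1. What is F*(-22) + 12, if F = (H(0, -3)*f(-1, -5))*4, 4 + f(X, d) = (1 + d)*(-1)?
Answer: 12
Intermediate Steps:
f(X, d) = -5 - d (f(X, d) = -4 + (1 + d)*(-1) = -4 + (-1 - d) = -5 - d)
F = 0 (F = -(-5 - 1*(-5))*4 = -(-5 + 5)*4 = -1*0*4 = 0*4 = 0)
F*(-22) + 12 = 0*(-22) + 12 = 0 + 12 = 12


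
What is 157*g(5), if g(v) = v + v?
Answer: 1570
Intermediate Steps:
g(v) = 2*v
157*g(5) = 157*(2*5) = 157*10 = 1570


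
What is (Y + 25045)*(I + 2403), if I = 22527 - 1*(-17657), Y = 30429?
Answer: 2362471238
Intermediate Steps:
I = 40184 (I = 22527 + 17657 = 40184)
(Y + 25045)*(I + 2403) = (30429 + 25045)*(40184 + 2403) = 55474*42587 = 2362471238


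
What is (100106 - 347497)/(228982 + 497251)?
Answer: -247391/726233 ≈ -0.34065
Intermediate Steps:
(100106 - 347497)/(228982 + 497251) = -247391/726233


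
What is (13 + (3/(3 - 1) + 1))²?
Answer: 961/4 ≈ 240.25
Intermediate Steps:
(13 + (3/(3 - 1) + 1))² = (13 + (3/2 + 1))² = (13 + 5/2)² = (31/2)² = 961/4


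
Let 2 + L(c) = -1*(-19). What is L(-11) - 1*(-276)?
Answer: 293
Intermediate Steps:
L(c) = 17 (L(c) = -2 - 1*(-19) = -2 + 19 = 17)
L(-11) - 1*(-276) = 17 - 1*(-276) = 17 + 276 = 293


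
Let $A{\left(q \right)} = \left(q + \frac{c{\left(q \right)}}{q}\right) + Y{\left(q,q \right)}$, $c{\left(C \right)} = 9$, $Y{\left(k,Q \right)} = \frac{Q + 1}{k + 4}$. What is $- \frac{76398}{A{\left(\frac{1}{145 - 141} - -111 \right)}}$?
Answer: $- \frac{62690670840}{92155129} \approx -680.27$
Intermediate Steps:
$Y{\left(k,Q \right)} = \frac{1 + Q}{4 + k}$
$A{\left(q \right)} = q + \frac{9}{q} + \frac{1 + q}{4 + q}$ ($A{\left(q \right)} = \left(q + \frac{9}{q}\right) + \frac{1 + q}{4 + q} = q + \frac{9}{q} + \frac{1 + q}{4 + q}$)
$- \frac{76398}{A{\left(\frac{1}{145 - 141} - -111 \right)}} = - \frac{76398}{\frac{1}{\frac{1}{145 - 141} - -111} \frac{1}{4 + \left(\frac{1}{145 - 141} - -111\right)} \left(36 + \left(\frac{1}{145 - 141} - -111\right)^{3} + 5 \left(\frac{1}{145 - 141} - -111\right)^{2} + 10 \left(\frac{1}{145 - 141} - -111\right)\right)} = - \frac{76398}{\frac{1}{\frac{1}{4} + 111} \frac{1}{4 + \left(\frac{1}{4} + 111\right)} \left(36 + \left(\frac{1}{4} + 111\right)^{3} + 5 \left(\frac{1}{4} + 111\right)^{2} + 10 \left(\frac{1}{4} + 111\right)\right)} = - \frac{76398}{\frac{1}{\frac{445}{4}} \frac{1}{4 + \frac{445}{4}} \left(36 + \left(\frac{445}{4}\right)^{3} + 5 \left(\frac{445}{4}\right)^{2} + 10 \cdot \frac{445}{4}\right)} = - \frac{76398}{\frac{4}{445} \frac{1}{\frac{461}{4}} \left(36 + \frac{88121125}{64} + 5 \cdot \frac{198025}{16} + \frac{2225}{2}\right)} = - \frac{76398}{\frac{4}{445} \cdot \frac{4}{461} \left(36 + \frac{88121125}{64} + \frac{990125}{16} + \frac{2225}{2}\right)} = - \frac{76398}{\frac{4}{445} \cdot \frac{4}{461} \cdot \frac{92155129}{64}} = - \frac{76398}{\frac{92155129}{820580}} = \left(-76398\right) \frac{820580}{92155129} = - \frac{62690670840}{92155129}$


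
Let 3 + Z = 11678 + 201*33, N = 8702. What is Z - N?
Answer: 9606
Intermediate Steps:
Z = 18308 (Z = -3 + (11678 + 201*33) = -3 + (11678 + 6633) = -3 + 18311 = 18308)
Z - N = 18308 - 1*8702 = 18308 - 8702 = 9606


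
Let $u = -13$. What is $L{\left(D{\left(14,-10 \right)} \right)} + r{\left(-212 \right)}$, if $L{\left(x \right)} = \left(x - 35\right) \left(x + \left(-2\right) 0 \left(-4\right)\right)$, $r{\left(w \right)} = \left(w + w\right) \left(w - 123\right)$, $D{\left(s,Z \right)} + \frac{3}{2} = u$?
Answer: $\frac{571031}{4} \approx 1.4276 \cdot 10^{5}$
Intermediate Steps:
$D{\left(s,Z \right)} = - \frac{29}{2}$ ($D{\left(s,Z \right)} = - \frac{3}{2} - 13 = - \frac{29}{2}$)
$r{\left(w \right)} = 2 w \left(-123 + w\right)$
$L{\left(x \right)} = x \left(-35 + x\right)$ ($L{\left(x \right)} = \left(-35 + x\right) \left(x + 0 \left(-4\right)\right) = \left(-35 + x\right) \left(x + 0\right) = \left(-35 + x\right) x = x \left(-35 + x\right)$)
$L{\left(D{\left(14,-10 \right)} \right)} + r{\left(-212 \right)} = - \frac{29 \left(-35 - \frac{29}{2}\right)}{2} + 2 \left(-212\right) \left(-123 - 212\right) = \left(- \frac{29}{2}\right) \left(- \frac{99}{2}\right) + 2 \left(-212\right) \left(-335\right) = \frac{2871}{4} + 142040 = \frac{571031}{4}$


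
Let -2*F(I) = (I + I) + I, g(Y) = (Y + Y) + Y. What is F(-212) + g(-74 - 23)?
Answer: 27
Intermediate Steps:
g(Y) = 3*Y (g(Y) = 2*Y + Y = 3*Y)
F(I) = -3*I/2 (F(I) = -((I + I) + I)/2 = -(2*I + I)/2 = -3*I/2)
F(-212) + g(-74 - 23) = -3/2*(-212) + 3*(-74 - 23) = 318 + 3*(-97) = 318 - 291 = 27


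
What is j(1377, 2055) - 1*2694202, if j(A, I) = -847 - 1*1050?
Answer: -2696099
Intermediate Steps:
j(A, I) = -1897 (j(A, I) = -847 - 1050 = -1897)
j(1377, 2055) - 1*2694202 = -1897 - 1*2694202 = -1897 - 2694202 = -2696099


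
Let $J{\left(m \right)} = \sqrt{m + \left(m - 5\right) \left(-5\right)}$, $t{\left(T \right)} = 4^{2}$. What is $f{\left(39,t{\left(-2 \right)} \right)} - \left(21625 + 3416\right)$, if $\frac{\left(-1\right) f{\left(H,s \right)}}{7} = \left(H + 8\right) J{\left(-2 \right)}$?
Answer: $-25041 - 329 \sqrt{33} \approx -26931.0$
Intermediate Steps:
$t{\left(T \right)} = 16$
$J{\left(m \right)} = \sqrt{25 - 4 m}$ ($J{\left(m \right)} = \sqrt{m + \left(-5 + m\right) \left(-5\right)} = \sqrt{m - \left(-25 + 5 m\right)} = \sqrt{25 - 4 m}$)
$f{\left(H,s \right)} = - 7 \sqrt{33} \left(8 + H\right)$ ($f{\left(H,s \right)} = - 7 \left(H + 8\right) \sqrt{25 - -8} = - 7 \left(8 + H\right) \sqrt{25 + 8} = - 7 \left(8 + H\right) \sqrt{33} = - 7 \sqrt{33} \left(8 + H\right)$)
$f{\left(39,t{\left(-2 \right)} \right)} - \left(21625 + 3416\right) = 7 \sqrt{33} \left(-8 - 39\right) - \left(21625 + 3416\right) = 7 \sqrt{33} \left(-8 - 39\right) - 25041 = 7 \sqrt{33} \left(-47\right) - 25041 = - 329 \sqrt{33} - 25041 = -25041 - 329 \sqrt{33}$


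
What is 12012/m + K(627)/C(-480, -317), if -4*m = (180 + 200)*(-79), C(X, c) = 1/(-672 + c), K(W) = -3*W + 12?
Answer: 13872561717/7505 ≈ 1.8484e+6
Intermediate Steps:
K(W) = 12 - 3*W
m = 7505 (m = -(180 + 200)*(-79)/4 = -95*(-79) = -¼*(-30020) = 7505)
12012/m + K(627)/C(-480, -317) = 12012/7505 + (12 - 3*627)/(1/(-672 - 317)) = 12012*(1/7505) + (12 - 1881)/(1/(-989)) = 12012/7505 - 1869/(-1/989) = 12012/7505 - 1869*(-989) = 12012/7505 + 1848441 = 13872561717/7505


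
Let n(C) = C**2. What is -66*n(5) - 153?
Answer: -1803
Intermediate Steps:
-66*n(5) - 153 = -66*5**2 - 153 = -66*25 - 153 = -1650 - 153 = -1803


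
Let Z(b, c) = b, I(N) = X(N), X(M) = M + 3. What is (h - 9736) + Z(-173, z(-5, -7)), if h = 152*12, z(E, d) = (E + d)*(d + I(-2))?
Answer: -8085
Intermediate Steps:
X(M) = 3 + M
I(N) = 3 + N
z(E, d) = (1 + d)*(E + d) (z(E, d) = (E + d)*(d + (3 - 2)) = (E + d)*(d + 1) = (E + d)*(1 + d) = (1 + d)*(E + d))
h = 1824
(h - 9736) + Z(-173, z(-5, -7)) = (1824 - 9736) - 173 = -7912 - 173 = -8085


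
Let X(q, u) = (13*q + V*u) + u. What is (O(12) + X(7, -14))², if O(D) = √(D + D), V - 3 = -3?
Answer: 5953 + 308*√6 ≈ 6707.4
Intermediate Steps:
V = 0 (V = 3 - 3 = 0)
X(q, u) = u + 13*q (X(q, u) = (13*q + 0*u) + u = (13*q + 0) + u = 13*q + u = u + 13*q)
O(D) = √2*√D (O(D) = √(2*D) = √2*√D)
(O(12) + X(7, -14))² = (√2*√12 + (-14 + 13*7))² = (√2*(2*√3) + (-14 + 91))² = (2*√6 + 77)² = (77 + 2*√6)²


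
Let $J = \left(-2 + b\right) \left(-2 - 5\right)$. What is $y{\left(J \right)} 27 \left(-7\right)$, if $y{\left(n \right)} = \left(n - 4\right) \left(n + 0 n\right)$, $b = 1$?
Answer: $-3969$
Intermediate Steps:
$J = 7$ ($J = \left(-2 + 1\right) \left(-2 - 5\right) = \left(-1\right) \left(-7\right) = 7$)
$y{\left(n \right)} = n \left(-4 + n\right)$ ($y{\left(n \right)} = \left(-4 + n\right) \left(n + 0\right) = \left(-4 + n\right) n = n \left(-4 + n\right)$)
$y{\left(J \right)} 27 \left(-7\right) = 7 \left(-4 + 7\right) 27 \left(-7\right) = 7 \cdot 3 \cdot 27 \left(-7\right) = 21 \cdot 27 \left(-7\right) = 567 \left(-7\right) = -3969$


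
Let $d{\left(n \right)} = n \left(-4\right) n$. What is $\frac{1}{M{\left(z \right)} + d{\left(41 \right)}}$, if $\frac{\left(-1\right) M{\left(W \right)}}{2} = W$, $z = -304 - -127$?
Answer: $- \frac{1}{6370} \approx -0.00015699$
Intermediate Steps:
$z = -177$ ($z = -304 + 127 = -177$)
$M{\left(W \right)} = - 2 W$
$d{\left(n \right)} = - 4 n^{2}$ ($d{\left(n \right)} = - 4 n n = - 4 n^{2}$)
$\frac{1}{M{\left(z \right)} + d{\left(41 \right)}} = \frac{1}{\left(-2\right) \left(-177\right) - 4 \cdot 41^{2}} = \frac{1}{354 - 6724} = \frac{1}{-6370} = - \frac{1}{6370}$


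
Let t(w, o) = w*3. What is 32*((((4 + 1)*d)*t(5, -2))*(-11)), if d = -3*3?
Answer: 237600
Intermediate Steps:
d = -9
t(w, o) = 3*w
32*((((4 + 1)*d)*t(5, -2))*(-11)) = 32*((((4 + 1)*(-9))*(3*5))*(-11)) = 32*(((5*(-9))*15)*(-11)) = 32*(-45*15*(-11)) = 32*(-675*(-11)) = 32*7425 = 237600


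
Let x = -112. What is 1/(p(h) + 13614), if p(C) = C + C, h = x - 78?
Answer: 1/13234 ≈ 7.5563e-5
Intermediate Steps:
h = -190 (h = -112 - 78 = -190)
p(C) = 2*C
1/(p(h) + 13614) = 1/(2*(-190) + 13614) = 1/(-380 + 13614) = 1/13234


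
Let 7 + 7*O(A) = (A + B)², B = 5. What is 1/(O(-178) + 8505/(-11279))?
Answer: 78953/337430703 ≈ 0.00023398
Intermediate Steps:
O(A) = -1 + (5 + A)²/7 (O(A) = -1 + (A + 5)²/7 = -1 + (5 + A)²/7)
1/(O(-178) + 8505/(-11279)) = 1/((-1 + (5 - 178)²/7) + 8505/(-11279)) = 1/((-1 + (⅐)*(-173)²) + 8505*(-1/11279)) = 1/((-1 + (⅐)*29929) - 8505/11279) = 1/((-1 + 29929/7) - 8505/11279) = 1/(29922/7 - 8505/11279) = 1/(337430703/78953) = 78953/337430703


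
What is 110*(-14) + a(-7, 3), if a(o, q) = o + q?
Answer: -1544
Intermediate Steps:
110*(-14) + a(-7, 3) = 110*(-14) + (-7 + 3) = -1540 - 4 = -1544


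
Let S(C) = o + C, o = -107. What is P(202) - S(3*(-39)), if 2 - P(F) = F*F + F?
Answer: -40780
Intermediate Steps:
S(C) = -107 + C
P(F) = 2 - F - F² (P(F) = 2 - (F*F + F) = 2 - (F² + F) = 2 - (F + F²) = 2 + (-F - F²) = 2 - F - F²)
P(202) - S(3*(-39)) = (2 - 1*202 - 1*202²) - (-107 + 3*(-39)) = (2 - 202 - 1*40804) - (-107 - 117) = (2 - 202 - 40804) - 1*(-224) = -41004 + 224 = -40780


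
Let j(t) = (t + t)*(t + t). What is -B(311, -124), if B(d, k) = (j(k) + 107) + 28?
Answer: -61639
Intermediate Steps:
j(t) = 4*t² (j(t) = (2*t)*(2*t) = 4*t²)
B(d, k) = 135 + 4*k² (B(d, k) = (4*k² + 107) + 28 = (107 + 4*k²) + 28 = 135 + 4*k²)
-B(311, -124) = -(135 + 4*(-124)²) = -(135 + 4*15376) = -(135 + 61504) = -1*61639 = -61639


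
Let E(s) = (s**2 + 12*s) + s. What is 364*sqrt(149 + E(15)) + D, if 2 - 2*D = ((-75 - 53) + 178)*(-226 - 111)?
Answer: 8426 + 364*sqrt(569) ≈ 17109.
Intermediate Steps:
E(s) = s**2 + 13*s
D = 8426 (D = 1 - ((-75 - 53) + 178)*(-226 - 111)/2 = 1 - (-128 + 178)*(-337)/2 = 1 - 25*(-337) = 1 - 1/2*(-16850) = 1 + 8425 = 8426)
364*sqrt(149 + E(15)) + D = 364*sqrt(149 + 15*(13 + 15)) + 8426 = 364*sqrt(149 + 15*28) + 8426 = 364*sqrt(149 + 420) + 8426 = 364*sqrt(569) + 8426 = 8426 + 364*sqrt(569)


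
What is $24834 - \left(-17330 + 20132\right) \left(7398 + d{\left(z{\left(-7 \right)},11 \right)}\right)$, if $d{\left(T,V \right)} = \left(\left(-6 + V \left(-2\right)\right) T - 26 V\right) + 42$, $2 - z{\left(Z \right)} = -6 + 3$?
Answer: $-19628394$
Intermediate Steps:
$z{\left(Z \right)} = 5$ ($z{\left(Z \right)} = 2 - \left(-6 + 3\right) = 2 - -3 = 2 + 3 = 5$)
$d{\left(T,V \right)} = 42 - 26 V + T \left(-6 - 2 V\right)$ ($d{\left(T,V \right)} = \left(\left(-6 - 2 V\right) T - 26 V\right) + 42 = \left(T \left(-6 - 2 V\right) - 26 V\right) + 42 = \left(- 26 V + T \left(-6 - 2 V\right)\right) + 42 = 42 - 26 V + T \left(-6 - 2 V\right)$)
$24834 - \left(-17330 + 20132\right) \left(7398 + d{\left(z{\left(-7 \right)},11 \right)}\right) = 24834 - \left(-17330 + 20132\right) \left(7398 - \left(274 + 110\right)\right) = 24834 - 2802 \left(7398 - 384\right) = 24834 - 2802 \cdot 7014 = 24834 - 19653228 = -19628394$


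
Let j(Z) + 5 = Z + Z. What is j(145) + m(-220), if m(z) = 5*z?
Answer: -815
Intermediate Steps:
j(Z) = -5 + 2*Z (j(Z) = -5 + (Z + Z) = -5 + 2*Z)
j(145) + m(-220) = (-5 + 2*145) + 5*(-220) = (-5 + 290) - 1100 = 285 - 1100 = -815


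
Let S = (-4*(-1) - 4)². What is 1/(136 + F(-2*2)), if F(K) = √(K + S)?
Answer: 34/4625 - I/9250 ≈ 0.0073514 - 0.00010811*I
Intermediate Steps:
S = 0 (S = (4 - 4)² = 0² = 0)
F(K) = √K (F(K) = √(K + 0) = √K)
1/(136 + F(-2*2)) = 1/(136 + √(-2*2)) = 1/(136 + √(-4)) = 1/(136 + 2*I) = (136 - 2*I)/18500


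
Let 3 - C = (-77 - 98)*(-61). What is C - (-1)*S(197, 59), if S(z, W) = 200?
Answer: -10472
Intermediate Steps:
C = -10672 (C = 3 - (-77 - 98)*(-61) = 3 - (-175)*(-61) = 3 - 1*10675 = 3 - 10675 = -10672)
C - (-1)*S(197, 59) = -10672 - (-1)*200 = -10672 - 1*(-200) = -10672 + 200 = -10472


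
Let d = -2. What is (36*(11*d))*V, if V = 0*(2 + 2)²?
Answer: 0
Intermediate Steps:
V = 0 (V = 0*4² = 0*16 = 0)
(36*(11*d))*V = (36*(11*(-2)))*0 = (36*(-22))*0 = -792*0 = 0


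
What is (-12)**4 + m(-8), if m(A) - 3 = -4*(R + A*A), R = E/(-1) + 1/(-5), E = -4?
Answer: 102339/5 ≈ 20468.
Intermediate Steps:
R = 19/5 (R = -4/(-1) + 1/(-5) = -4*(-1) + 1*(-1/5) = 4 - 1/5 = 19/5 ≈ 3.8000)
m(A) = -61/5 - 4*A**2 (m(A) = 3 - 4*(19/5 + A*A) = 3 - 4*(19/5 + A**2) = 3 + (-76/5 - 4*A**2) = -61/5 - 4*A**2)
(-12)**4 + m(-8) = (-12)**4 + (-61/5 - 4*(-8)**2) = 20736 + (-61/5 - 4*64) = 20736 + (-61/5 - 256) = 20736 - 1341/5 = 102339/5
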